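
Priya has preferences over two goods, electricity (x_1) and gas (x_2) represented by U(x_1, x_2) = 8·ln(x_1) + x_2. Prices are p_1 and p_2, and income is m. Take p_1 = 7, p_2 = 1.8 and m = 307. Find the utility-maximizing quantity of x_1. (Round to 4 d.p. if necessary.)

x_1* = 2.0571

MU_x_1 = 8/x_1, MU_x_2 = 1. Tangency: 8/x_1 = p_1/p_2.
So x_1*(p_1,p_2) = 8·p_2/p_1, independent of income; and x_2* = (m − 8·p_2)/p_2.
At the given prices: x_1* = 8·1.8/7 = 2.0571.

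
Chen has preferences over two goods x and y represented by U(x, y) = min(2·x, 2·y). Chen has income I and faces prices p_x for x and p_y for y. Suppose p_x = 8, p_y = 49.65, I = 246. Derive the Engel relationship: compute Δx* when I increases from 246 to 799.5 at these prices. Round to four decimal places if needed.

Leontief preferences: the optimum is at the kink where x/2 = y/2, i.e. y = x.
Budget: p_x·x + p_y·x = I, so (2·p_x + 2·p_y)·x = 2·I.
Demand: x*(p_x,p_y,I) = 2·I/(2·p_x + 2·p_y), y* = 2·I/(2·p_x + 2·p_y).
Here 2·8 + 2·49.65 = 115.3, giving x* = 4.2671.
At I' = 799.5: x* = 13.8682. Change: 13.8682 − 4.2671 = 9.601.

Δx* = 9.601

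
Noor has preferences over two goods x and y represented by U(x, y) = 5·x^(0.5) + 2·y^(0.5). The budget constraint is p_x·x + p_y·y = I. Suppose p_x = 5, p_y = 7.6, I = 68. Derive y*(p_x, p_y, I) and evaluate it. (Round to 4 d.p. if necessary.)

MRS = MU_x/MU_y = (5/2)·(y/x)^(0.5). Set equal to p_x/p_y.
Hence y/x = ((2/5)·p_x/p_y)^(1/(0.5)), i.e. raised to the 2 power.
With the ratio pinned down, the budget gives x* = I/(p_x + p_y·(y/x)) and y* = (y/x)·x*.
Numerically y/x = 0.069252, so x* = 68/(5 + 7.6·0.069252) = 12.3048 and y* = 0.069252·12.3048 = 0.8521.

y* = 0.8521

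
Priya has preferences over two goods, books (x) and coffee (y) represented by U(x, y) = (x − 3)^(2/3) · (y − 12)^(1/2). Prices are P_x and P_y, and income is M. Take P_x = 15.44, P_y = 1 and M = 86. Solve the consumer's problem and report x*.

x* = 4.0244

Discretionary income = 86 − 3·15.44 − 12·1 = 27.68; x* = 3 + 4/7·27.68/15.44 = 4.0244.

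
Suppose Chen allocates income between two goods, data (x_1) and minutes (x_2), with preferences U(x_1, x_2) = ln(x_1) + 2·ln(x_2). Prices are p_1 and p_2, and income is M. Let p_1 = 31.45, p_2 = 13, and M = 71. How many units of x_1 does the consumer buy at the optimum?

x_1* = 0.7525

MU_x_1/MU_x_2 = (x_2)/(2·x_1); tangency sets this equal to p_1/p_2.
Rearranging, p_2·x_2 = 2·p_1·x_1. Substituting into the budget gives p_1·x_1·(1 + 2) = M.
Demand: x_1*(p_1,p_2,M) = 1/3·M/p_1 and x_2* = 2/3·M/p_2.
At p_1=31.45, p_2=13, M=71: x_1* = 1/3·71/31.45 = 0.7525.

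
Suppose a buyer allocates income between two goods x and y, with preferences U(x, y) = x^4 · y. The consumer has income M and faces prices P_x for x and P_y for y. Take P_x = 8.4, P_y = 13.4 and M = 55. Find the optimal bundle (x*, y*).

x* = 5.2381, y* = 0.8209

MU_x/MU_y = (4·y)/(x); tangency sets this equal to P_x/P_y.
Rearranging, P_y·y = (1/4)·P_x·x. Substituting into the budget gives P_x·x·(1 + (1/4)) = M.
Demand: x*(P_x,P_y,M) = 0.8·M/P_x and y* = 0.2·M/P_y.
At P_x=8.4, P_y=13.4, M=55: x* = 0.8·55/8.4 = 5.2381, y* = 0.8209.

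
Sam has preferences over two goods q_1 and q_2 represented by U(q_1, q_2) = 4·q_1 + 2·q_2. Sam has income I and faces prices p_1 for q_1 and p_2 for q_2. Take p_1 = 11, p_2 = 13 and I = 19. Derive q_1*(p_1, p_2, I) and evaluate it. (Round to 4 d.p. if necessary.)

Perfect substitutes: compare marginal utility per dollar. 4/p_1 vs 2/p_2 → 0.3636 vs 0.1538.
q_1 gives more utility per dollar, so spend all income on q_1: q_1* = I/p_1, q_2* = 0.
Numerically: q_1* = 1.7273, q_2* = 0.

q_1* = 1.7273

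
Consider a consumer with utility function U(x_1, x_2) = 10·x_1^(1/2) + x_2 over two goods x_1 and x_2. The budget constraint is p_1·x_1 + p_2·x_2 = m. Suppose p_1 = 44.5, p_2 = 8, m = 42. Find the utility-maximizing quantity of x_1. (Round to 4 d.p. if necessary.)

Set MRS = p_1/p_2: 5·x_1^(−1/2) = p_1/p_2.
Thus x_1* = (5·p_2/p_1)² — independent of m — with the rest of income spent on x_2.
Plugging in: x_1* = (5·8/44.5)² = 0.808.

x_1* = 0.808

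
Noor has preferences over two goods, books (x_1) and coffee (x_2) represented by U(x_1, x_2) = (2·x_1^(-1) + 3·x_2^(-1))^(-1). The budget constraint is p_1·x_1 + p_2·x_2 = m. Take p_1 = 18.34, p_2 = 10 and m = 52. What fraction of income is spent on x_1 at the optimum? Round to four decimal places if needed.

share on x_1 = 0.5251

MRS = MU_x_1/MU_x_2 = (2/3)·(x_2/x_1)^(2). Set equal to p_1/p_2.
Hence x_2/x_1 = ((3/2)·p_1/p_2)^(1/(2)), i.e. raised to the 0.5 power.
With the ratio pinned down, the budget gives x_1* = m/(p_1 + p_2·(x_2/x_1)) and x_2* = (x_2/x_1)·x_1*.
Numerically x_2/x_1 = 1.658614, so x_1* = 52/(18.34 + 10·1.658614) = 1.4889 and x_2* = 1.658614·1.4889 = 2.4694.
Expenditure on x_1: 18.34·1.4889 = 27.3056; share = 0.5251.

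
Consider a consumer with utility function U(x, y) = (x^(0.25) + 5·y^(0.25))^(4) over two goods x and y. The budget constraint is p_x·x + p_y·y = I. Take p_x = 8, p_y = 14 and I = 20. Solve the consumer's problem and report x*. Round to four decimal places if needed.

From the CES first-order condition, (1/5)·(y/x)^(0.75) = p_x/p_y.
Hence y/x = (5·p_x/p_y)^(1/(0.75)), i.e. raised to the 4/3 power.
With the ratio pinned down, the budget gives x* = I/(p_x + p_y·(y/x)) and y* = (y/x)·x*.
Numerically y/x = 4.054238, so x* = 20/(8 + 14·4.054238) = 0.3088.

x* = 0.3088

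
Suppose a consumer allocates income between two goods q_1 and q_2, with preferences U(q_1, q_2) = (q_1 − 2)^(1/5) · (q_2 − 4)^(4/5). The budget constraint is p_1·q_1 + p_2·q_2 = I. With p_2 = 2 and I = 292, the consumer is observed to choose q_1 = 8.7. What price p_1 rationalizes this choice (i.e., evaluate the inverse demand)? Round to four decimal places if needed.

p_1 = 8

This is Cobb-Douglas in (q_1−2, q_2−4): tangency gives 0.2·p_2·(q_2−4) = 0.8·p_1·(q_1−2).
After buying the subsistence bundle (2, 4), a share 0.2 of the remaining income goes to q_1: q_1* = 2 + 0.2·(I − 2p_1 − 4p_2)/p_1.
Set q_1* = 8.7 in the demand function and solve for p_1: p_1 = 8.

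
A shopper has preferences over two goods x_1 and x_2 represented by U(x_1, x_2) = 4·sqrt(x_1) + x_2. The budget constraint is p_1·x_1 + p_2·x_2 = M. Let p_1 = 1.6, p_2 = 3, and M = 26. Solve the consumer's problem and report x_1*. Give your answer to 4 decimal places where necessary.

x_1* = 14.0625

Utility is quasi-linear in x_2; the FOC for x_1 is 2/√x_1 = p_1/p_2.
Thus x_1* = (2·p_2/p_1)² — independent of M — with the rest of income spent on x_2.
Plugging in: x_1* = (2·3/1.6)² = 14.0625.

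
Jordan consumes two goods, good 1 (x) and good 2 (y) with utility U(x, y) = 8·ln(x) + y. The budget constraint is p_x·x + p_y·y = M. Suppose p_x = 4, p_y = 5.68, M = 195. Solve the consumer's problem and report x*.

x* = 11.36

MU_x = 8/x, MU_y = 1. Tangency: 8/x = p_x/p_y.
So x*(p_x,p_y) = 8·p_y/p_x, independent of income; and y* = (M − 8·p_y)/p_y.
At the given prices: x* = 8·5.68/4 = 11.36.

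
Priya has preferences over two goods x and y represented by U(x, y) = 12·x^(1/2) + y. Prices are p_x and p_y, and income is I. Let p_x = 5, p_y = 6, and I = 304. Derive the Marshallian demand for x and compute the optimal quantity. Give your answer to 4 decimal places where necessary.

x* = 51.84

Utility is quasi-linear in y; the FOC for x is 6/√x = p_x/p_y.
Solve: √x = 6·p_y/p_x, so x*(p_x,p_y) = (6·p_y/p_x)², and y* = (I − p_x·x*)/p_y.
Plugging in: x* = (6·6/5)² = 51.84.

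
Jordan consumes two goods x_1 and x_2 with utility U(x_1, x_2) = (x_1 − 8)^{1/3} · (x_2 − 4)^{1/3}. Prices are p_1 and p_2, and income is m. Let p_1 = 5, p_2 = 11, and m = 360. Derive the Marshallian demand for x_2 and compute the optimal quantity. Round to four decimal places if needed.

x_2* = 16.5455

MRS = (x_2−4)/(x_1−8). Tangency with p_1/p_2 gives x_2−4 = (p_1/p_2)·(x_1−8).
Substituting into the budget: x_1* = 8 + 0.5·(m − 8·p_1 − 4·p_2)/p_1, and x_2* = 4 + 0.5·(…)/p_2.
Discretionary income = 360 − 8·5 − 4·11 = 276; x_2* = 4 + 0.5·276/11 = 16.5455.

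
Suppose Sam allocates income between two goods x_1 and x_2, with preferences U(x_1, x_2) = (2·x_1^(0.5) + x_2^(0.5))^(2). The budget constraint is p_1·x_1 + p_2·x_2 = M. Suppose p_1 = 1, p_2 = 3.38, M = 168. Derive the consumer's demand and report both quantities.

From the CES first-order condition, 2·(x_2/x_1)^(0.5) = p_1/p_2.
Solve for the ratio: x_2/x_1 = [(1/2)·p_1/p_2]^(2).
With the ratio pinned down, the budget gives x_1* = M/(p_1 + p_2·(x_2/x_1)) and x_2* = (x_2/x_1)·x_1*.
Numerically x_2/x_1 = 0.021883, so x_1* = 168/(1 + 3.38·0.021883) = 156.4298 and x_2* = 0.021883·156.4298 = 3.4232.

x_1* = 156.4298, x_2* = 3.4232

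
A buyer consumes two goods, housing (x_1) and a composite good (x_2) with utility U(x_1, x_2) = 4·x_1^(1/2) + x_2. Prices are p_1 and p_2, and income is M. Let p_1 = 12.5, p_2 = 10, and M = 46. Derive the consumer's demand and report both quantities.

Set MRS = p_1/p_2: 2·x_1^(−1/2) = p_1/p_2.
Thus x_1* = (2·p_2/p_1)² — independent of M — with the rest of income spent on x_2.
Plugging in: x_1* = (2·10/12.5)² = 2.56, x_2* = 1.4.

x_1* = 2.56, x_2* = 1.4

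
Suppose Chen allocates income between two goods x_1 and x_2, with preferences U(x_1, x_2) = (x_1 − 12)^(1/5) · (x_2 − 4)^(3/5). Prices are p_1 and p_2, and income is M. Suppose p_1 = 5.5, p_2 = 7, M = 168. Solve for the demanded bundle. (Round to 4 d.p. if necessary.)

This is Cobb-Douglas in (x_1−12, x_2−4): tangency gives 0.2·p_2·(x_2−4) = 0.6·p_1·(x_1−12).
After buying the subsistence bundle (12, 4), a share 0.25 of the remaining income goes to x_1: x_1* = 12 + 0.25·(M − 12p_1 − 4p_2)/p_1.
Discretionary income = 168 − 12·5.5 − 4·7 = 74; x_1* = 12 + 0.25·74/5.5 = 15.3636; x_2* = 4 + 0.75·74/7 = 11.9286.

x_1* = 15.3636, x_2* = 11.9286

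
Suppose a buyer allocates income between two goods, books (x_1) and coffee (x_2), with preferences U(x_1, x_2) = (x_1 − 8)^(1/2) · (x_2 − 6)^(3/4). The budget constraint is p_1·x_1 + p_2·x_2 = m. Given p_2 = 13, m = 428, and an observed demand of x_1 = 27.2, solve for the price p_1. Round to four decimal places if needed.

This is Cobb-Douglas in (x_1−8, x_2−6): tangency gives 0.5·p_2·(x_2−6) = 0.75·p_1·(x_1−8).
After buying the subsistence bundle (8, 6), a share 0.4 of the remaining income goes to x_1: x_1* = 8 + 0.4·(m − 8p_1 − 6p_2)/p_1.
Set x_1* = 27.2 in the demand function and solve for p_1: p_1 = 6.25.

p_1 = 6.25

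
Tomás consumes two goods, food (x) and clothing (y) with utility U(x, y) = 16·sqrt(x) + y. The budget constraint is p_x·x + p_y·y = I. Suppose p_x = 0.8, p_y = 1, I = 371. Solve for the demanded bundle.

Utility is quasi-linear in y; the FOC for x is 8/√x = p_x/p_y.
Solve: √x = 8·p_y/p_x, so x*(p_x,p_y) = (8·p_y/p_x)², and y* = (I − p_x·x*)/p_y.
Plugging in: x* = (8·1/0.8)² = 100, y* = 291.

x* = 100, y* = 291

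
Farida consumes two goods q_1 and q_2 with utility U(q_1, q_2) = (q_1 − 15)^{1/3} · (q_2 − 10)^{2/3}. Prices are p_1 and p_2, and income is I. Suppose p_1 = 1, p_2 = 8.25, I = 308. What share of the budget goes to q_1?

share on q_1 = 0.2765

Let q_1' = q_1−15, q_2' = q_2−10. MRS = (1/2)·q_2'/q_1' = p_1/p_2.
Substituting into the budget: q_1* = 15 + 1/3·(I − 15·p_1 − 10·p_2)/p_1, and q_2* = 10 + 2/3·(…)/p_2.
Discretionary income = 308 − 15·1 − 10·8.25 = 210.5; q_1* = 15 + 1/3·210.5/1 = 85.1667; q_2* = 10 + 2/3·210.5/8.25 = 27.0101.
Expenditure on q_1: 1·85.1667 = 85.1667; share = 0.2765.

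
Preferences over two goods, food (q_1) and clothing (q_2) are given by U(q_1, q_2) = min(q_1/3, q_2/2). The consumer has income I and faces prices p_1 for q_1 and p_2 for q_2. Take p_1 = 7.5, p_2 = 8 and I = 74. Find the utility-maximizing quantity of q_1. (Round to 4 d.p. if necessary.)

q_1* = 5.7662

Here 3·7.5 + 2·8 = 38.5, giving q_1* = 5.7662.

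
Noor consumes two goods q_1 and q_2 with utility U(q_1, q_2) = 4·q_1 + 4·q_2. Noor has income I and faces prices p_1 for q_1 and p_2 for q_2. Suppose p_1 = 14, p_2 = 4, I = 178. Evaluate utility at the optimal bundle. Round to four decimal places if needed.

Perfect substitutes: compare marginal utility per dollar. 4/p_1 vs 4/p_2 → 0.2857 vs 1.
q_2 gives more utility per dollar, so spend all income on q_2: q_2* = I/p_2, q_1* = 0.
Numerically: q_1* = 0, q_2* = 44.5.
Utility at the optimum: U(0, 44.5) = 178.

V = 178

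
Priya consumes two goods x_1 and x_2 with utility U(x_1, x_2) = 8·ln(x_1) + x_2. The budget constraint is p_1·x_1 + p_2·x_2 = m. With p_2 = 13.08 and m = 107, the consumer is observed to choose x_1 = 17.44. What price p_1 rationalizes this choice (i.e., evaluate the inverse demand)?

p_1 = 6

Set MRS = p_1/p_2: (8/x_1)/1 = p_1/p_2.
So x_1*(p_1,p_2) = 8·p_2/p_1, independent of income; and x_2* = (m − 8·p_2)/p_2.
Set x_1* = 17.44 in the demand function and solve for p_1: p_1 = 6.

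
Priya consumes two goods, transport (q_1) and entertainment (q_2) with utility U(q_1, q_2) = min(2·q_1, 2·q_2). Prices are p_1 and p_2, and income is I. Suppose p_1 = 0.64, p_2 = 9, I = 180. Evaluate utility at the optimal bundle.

V = 37.3444

Demand: q_1*(p_1,p_2,I) = 2·I/(2·p_1 + 2·p_2), q_2* = 2·I/(2·p_1 + 2·p_2).
Here 2·0.64 + 2·9 = 19.28, giving q_1* = 18.6722 and q_2* = 18.6722.
Utility at the optimum: U(18.6722, 18.6722) = 37.3444.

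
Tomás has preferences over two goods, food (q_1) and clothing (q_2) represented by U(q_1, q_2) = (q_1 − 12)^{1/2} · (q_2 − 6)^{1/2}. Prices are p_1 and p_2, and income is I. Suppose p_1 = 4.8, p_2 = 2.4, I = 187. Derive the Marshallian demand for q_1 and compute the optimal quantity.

Let q_1' = q_1−12, q_2' = q_2−6. MRS = q_2'/q_1' = p_1/p_2.
After buying the subsistence bundle (12, 6), a share 0.5 of the remaining income goes to q_1: q_1* = 12 + 0.5·(I − 12p_1 − 6p_2)/p_1.
Discretionary income = 187 − 12·4.8 − 6·2.4 = 115; q_1* = 12 + 0.5·115/4.8 = 23.9792.

q_1* = 23.9792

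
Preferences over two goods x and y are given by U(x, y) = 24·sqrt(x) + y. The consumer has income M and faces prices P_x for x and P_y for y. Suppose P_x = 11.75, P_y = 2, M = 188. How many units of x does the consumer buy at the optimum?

Set MRS = P_x/P_y: 12·x^(−1/2) = P_x/P_y.
Solve: √x = 12·P_y/P_x, so x*(P_x,P_y) = (12·P_y/P_x)², and y* = (M − P_x·x*)/P_y.
Plugging in: x* = (12·2/11.75)² = 4.172.

x* = 4.172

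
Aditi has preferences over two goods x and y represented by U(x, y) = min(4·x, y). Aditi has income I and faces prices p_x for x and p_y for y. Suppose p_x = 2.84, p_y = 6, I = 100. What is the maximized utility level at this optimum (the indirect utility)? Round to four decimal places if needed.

Leontief preferences: the optimum is at the kink where x/1 = y/4, i.e. y = 4·x.
Budget: p_x·x + p_y·4·x = I, so (p_x + 4·p_y)·x = I.
Demand: x*(p_x,p_y,I) = I/(p_x + 4·p_y), y* = 4·I/(p_x + 4·p_y).
Here 2.84 + 4·6 = 26.84, giving x* = 3.7258 and y* = 14.9031.
Utility at the optimum: U(3.7258, 14.9031) = 14.9031.

V = 14.9031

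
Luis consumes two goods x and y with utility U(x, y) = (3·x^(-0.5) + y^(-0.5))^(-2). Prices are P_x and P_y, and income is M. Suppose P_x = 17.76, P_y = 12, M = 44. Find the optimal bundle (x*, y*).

x* = 1.7424, y* = 1.0879

Substitute y = (y/x)·x into the budget: x* = M/(P_x + P_y·(y/x)).
Numerically y/x = 0.624348, so x* = 44/(17.76 + 12·0.624348) = 1.7424 and y* = 0.624348·1.7424 = 1.0879.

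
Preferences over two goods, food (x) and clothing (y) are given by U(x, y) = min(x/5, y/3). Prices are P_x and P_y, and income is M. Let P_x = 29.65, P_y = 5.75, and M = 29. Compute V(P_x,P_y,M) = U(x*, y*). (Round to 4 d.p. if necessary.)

Demand: x*(P_x,P_y,M) = 5·M/(5·P_x + 3·P_y), y* = 3·M/(5·P_x + 3·P_y).
Here 5·29.65 + 3·5.75 = 165.5, giving x* = 0.8761 and y* = 0.5257.
Utility at the optimum: U(0.8761, 0.5257) = 0.1752.

V = 0.1752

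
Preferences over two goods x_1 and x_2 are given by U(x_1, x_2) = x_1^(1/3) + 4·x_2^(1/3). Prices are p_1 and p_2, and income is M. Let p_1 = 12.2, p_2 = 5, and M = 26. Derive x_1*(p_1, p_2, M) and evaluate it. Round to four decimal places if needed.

From the CES first-order condition, (1/4)·(x_2/x_1)^(2/3) = p_1/p_2.
Solve for the ratio: x_2/x_1 = [4·p_1/p_2]^(1.5).
With the ratio pinned down, the budget gives x_1* = M/(p_1 + p_2·(x_2/x_1)) and x_2* = (x_2/x_1)·x_1*.
Numerically x_2/x_1 = 30.491215, so x_1* = 26/(12.2 + 5·30.491215) = 0.1579.

x_1* = 0.1579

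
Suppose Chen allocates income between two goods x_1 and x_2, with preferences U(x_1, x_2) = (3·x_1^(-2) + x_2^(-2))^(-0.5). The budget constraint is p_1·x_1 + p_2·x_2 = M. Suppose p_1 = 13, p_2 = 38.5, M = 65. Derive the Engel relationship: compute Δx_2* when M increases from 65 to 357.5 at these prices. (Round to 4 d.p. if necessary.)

Δx_2* = 4.4708

Substitute x_2 = (x_2/x_1)·x_1 into the budget: x_1* = M/(p_1 + p_2·(x_2/x_1)).
Numerically x_2/x_1 = 0.482822, so x_1* = 65/(13 + 38.5·0.482822) = 2.0577 and x_2* = 0.482822·2.0577 = 0.9935.
At M' = 357.5: x_2* = 5.4643. Change: 5.4643 − 0.9935 = 4.4708.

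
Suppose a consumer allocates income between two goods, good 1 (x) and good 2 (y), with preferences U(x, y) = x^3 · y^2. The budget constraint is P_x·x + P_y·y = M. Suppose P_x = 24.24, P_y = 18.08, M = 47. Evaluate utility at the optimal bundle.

Tangency: MRS = (3/2)·y/x = P_x/P_y.
Rearranging, P_y·y = (2/3)·P_x·x. Substituting into the budget gives P_x·x·(1 + (2/3)) = M.
Demand: x*(P_x,P_y,M) = 0.6·M/P_x and y* = 0.4·M/P_y.
At P_x=24.24, P_y=18.08, M=47: x* = 0.6·47/24.24 = 1.1634, y* = 1.0398.
Utility at the optimum: U(1.1634, 1.0398) = 1.7024.

V = 1.7024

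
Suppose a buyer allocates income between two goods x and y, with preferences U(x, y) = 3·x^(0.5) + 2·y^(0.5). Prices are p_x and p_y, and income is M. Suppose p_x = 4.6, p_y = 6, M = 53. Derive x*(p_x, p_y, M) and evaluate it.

MU_x ∝ 3·x^(-0.5), MU_y ∝ 2·y^(-0.5), so MRS = (3/2)·(y/x)^(0.5) = p_x/p_y.
Hence y/x = ((2/3)·p_x/p_y)^(1/(0.5)), i.e. raised to the 2 power.
With the ratio pinned down, the budget gives x* = M/(p_x + p_y·(y/x)) and y* = (y/x)·x*.
Numerically y/x = 0.261235, so x* = 53/(4.6 + 6·0.261235) = 8.5936.

x* = 8.5936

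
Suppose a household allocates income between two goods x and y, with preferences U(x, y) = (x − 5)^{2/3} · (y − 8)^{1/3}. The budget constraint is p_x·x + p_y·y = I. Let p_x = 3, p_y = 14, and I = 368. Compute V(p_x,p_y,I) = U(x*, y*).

V = 25.4366

Let x' = x−5, y' = y−8. MRS = 2·y'/x' = p_x/p_y.
After buying the subsistence bundle (5, 8), a share 2/3 of the remaining income goes to x: x* = 5 + 2/3·(I − 5p_x − 8p_y)/p_x.
Discretionary income = 368 − 5·3 − 8·14 = 241; x* = 5 + 2/3·241/3 = 58.5556; y* = 8 + 1/3·241/14 = 13.7381.
Utility at the optimum: U(58.5556, 13.7381) = 25.4366.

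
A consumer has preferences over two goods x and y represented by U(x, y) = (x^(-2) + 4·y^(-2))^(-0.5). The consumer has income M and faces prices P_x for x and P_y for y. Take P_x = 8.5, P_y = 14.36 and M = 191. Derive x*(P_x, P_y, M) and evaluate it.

x* = 6.9104

MRS = MU_x/MU_y = (1/4)·(y/x)^(3). Set equal to P_x/P_y.
Hence y/x = (4·P_x/P_y)^(1/(3)), i.e. raised to the 1/3 power.
With the ratio pinned down, the budget gives x* = M/(P_x + P_y·(y/x)) and y* = (y/x)·x*.
Numerically y/x = 1.33283, so x* = 191/(8.5 + 14.36·1.33283) = 6.9104.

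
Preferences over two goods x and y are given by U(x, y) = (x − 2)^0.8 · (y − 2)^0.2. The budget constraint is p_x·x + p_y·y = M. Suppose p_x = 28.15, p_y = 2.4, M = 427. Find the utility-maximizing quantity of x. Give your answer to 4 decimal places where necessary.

Let x' = x−2, y' = y−2. MRS = 4·y'/x' = p_x/p_y.
Substituting into the budget: x* = 2 + 0.8·(M − 2·p_x − 2·p_y)/p_x, and y* = 2 + 0.2·(…)/p_y.
Discretionary income = 427 − 2·28.15 − 2·2.4 = 365.9; x* = 2 + 0.8·365.9/28.15 = 12.3986.

x* = 12.3986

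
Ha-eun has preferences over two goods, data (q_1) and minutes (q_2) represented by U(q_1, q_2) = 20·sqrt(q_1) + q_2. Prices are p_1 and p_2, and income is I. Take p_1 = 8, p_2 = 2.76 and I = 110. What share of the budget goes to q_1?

Utility is quasi-linear in q_2; the FOC for q_1 is 10/√q_1 = p_1/p_2.
Thus q_1* = (10·p_2/p_1)² — independent of I — with the rest of income spent on q_2.
Plugging in: q_1* = (10·2.76/8)² = 11.9025, q_2* = 5.3551.
Expenditure on q_1: 8·11.9025 = 95.22; share = 0.8656.

share on q_1 = 0.8656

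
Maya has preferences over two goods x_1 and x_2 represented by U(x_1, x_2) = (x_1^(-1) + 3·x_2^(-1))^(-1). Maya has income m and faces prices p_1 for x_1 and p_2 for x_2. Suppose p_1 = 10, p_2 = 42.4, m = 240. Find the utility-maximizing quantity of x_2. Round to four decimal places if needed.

x_2* = 4.4208

From the CES first-order condition, (1/3)·(x_2/x_1)^(2) = p_1/p_2.
Solve for the ratio: x_2/x_1 = [3·p_1/p_2]^(0.5).
Substitute x_2 = (x_2/x_1)·x_1 into the budget: x_1* = m/(p_1 + p_2·(x_2/x_1)).
Numerically x_2/x_1 = 0.841158, so x_1* = 240/(10 + 42.4·0.841158) = 5.2557 and x_2* = 0.841158·5.2557 = 4.4208.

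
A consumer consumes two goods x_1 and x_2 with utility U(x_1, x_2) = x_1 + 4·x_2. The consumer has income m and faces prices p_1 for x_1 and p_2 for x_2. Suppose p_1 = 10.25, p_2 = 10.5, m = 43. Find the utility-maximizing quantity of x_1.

x_1* = 0

Linear utility — the consumer picks whichever good has higher MU/price: 1/10.25 = 0.0976 vs 4/10.5 = 0.381.
x_2 gives more utility per dollar, so spend all income on x_2: x_2* = m/p_2, x_1* = 0.
Numerically: x_1* = 0, x_2* = 4.0952.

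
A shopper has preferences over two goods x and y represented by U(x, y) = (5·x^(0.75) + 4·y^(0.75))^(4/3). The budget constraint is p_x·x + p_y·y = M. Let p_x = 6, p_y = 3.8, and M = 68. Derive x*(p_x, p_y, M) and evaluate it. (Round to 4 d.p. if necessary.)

MRS = MU_x/MU_y = (5/4)·(y/x)^(0.25). Set equal to p_x/p_y.
Hence y/x = ((4/5)·p_x/p_y)^(1/(0.25)), i.e. raised to the 4 power.
With the ratio pinned down, the budget gives x* = M/(p_x + p_y·(y/x)) and y* = (y/x)·x*.
Numerically y/x = 2.545837, so x* = 68/(6 + 3.8·2.545837) = 4.3383.

x* = 4.3383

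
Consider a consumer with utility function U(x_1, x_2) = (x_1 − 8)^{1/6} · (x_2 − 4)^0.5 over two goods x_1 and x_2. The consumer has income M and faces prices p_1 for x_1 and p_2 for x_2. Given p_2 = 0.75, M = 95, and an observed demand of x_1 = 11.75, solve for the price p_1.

p_1 = 4

MRS = (1/3)·(x_2−4)/(x_1−8). Tangency with p_1/p_2 gives x_2−4 = 3·(p_1/p_2)·(x_1−8).
Substituting into the budget: x_1* = 8 + 0.25·(M − 8·p_1 − 4·p_2)/p_1, and x_2* = 4 + 0.75·(…)/p_2.
Set x_1* = 11.75 in the demand function and solve for p_1: p_1 = 4.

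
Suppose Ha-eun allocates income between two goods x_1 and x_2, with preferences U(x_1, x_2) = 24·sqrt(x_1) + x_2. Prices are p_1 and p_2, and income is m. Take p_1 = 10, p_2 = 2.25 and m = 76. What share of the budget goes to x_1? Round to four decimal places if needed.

share on x_1 = 0.9592

Set MRS = p_1/p_2: 12·x_1^(−1/2) = p_1/p_2.
Thus x_1* = (12·p_2/p_1)² — independent of m — with the rest of income spent on x_2.
Plugging in: x_1* = (12·2.25/10)² = 7.29, x_2* = 1.3778.
Expenditure on x_1: 10·7.29 = 72.9; share = 0.9592.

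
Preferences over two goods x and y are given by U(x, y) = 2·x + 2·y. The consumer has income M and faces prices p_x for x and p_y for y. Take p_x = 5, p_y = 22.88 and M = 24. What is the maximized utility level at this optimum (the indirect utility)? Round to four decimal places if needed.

V = 9.6

Linear utility — the consumer picks whichever good has higher MU/price: 2/5 = 0.4 vs 2/22.88 = 0.0874.
x gives more utility per dollar, so spend all income on x: x* = M/p_x, y* = 0.
Numerically: x* = 4.8, y* = 0.
Utility at the optimum: U(4.8, 0) = 9.6.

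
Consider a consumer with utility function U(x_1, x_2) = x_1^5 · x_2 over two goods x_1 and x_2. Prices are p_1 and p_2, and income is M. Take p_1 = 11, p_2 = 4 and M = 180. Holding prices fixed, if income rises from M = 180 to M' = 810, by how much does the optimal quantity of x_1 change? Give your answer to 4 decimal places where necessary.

Δx_1* = 47.7273

The MRS is 5·x_2/x_1. Set MRS = p_1/p_2.
Rearranging, p_2·x_2 = (1/5)·p_1·x_1. Substituting into the budget gives p_1·x_1·(1 + (1/5)) = M.
Demand: x_1*(p_1,p_2,M) = 5/6·M/p_1 and x_2* = 1/6·M/p_2.
At p_1=11, p_2=4, M=180: x_1* = 5/6·180/11 = 13.6364.
At M' = 810: x_1* = 61.3636. Change: 61.3636 − 13.6364 = 47.7273.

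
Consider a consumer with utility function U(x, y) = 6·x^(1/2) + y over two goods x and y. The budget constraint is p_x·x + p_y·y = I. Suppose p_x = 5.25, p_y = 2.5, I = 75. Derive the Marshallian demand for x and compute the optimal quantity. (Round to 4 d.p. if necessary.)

Utility is quasi-linear in y; the FOC for x is 3/√x = p_x/p_y.
Solve: √x = 3·p_y/p_x, so x*(p_x,p_y) = (3·p_y/p_x)², and y* = (I − p_x·x*)/p_y.
Plugging in: x* = (3·2.5/5.25)² = 2.0408.

x* = 2.0408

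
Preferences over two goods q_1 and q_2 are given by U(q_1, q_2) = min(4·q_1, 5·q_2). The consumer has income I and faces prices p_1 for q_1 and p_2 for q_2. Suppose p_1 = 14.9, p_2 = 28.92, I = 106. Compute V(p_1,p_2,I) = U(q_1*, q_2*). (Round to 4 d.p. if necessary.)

Leontief preferences: the optimum is at the kink where q_1/5 = q_2/4, i.e. q_2 = (4/5)·q_1.
Budget: p_1·q_1 + p_2·(4/5)·q_1 = I, so (5·p_1 + 4·p_2)·q_1 = 5·I.
Demand: q_1*(p_1,p_2,I) = 5·I/(5·p_1 + 4·p_2), q_2* = 4·I/(5·p_1 + 4·p_2).
Here 5·14.9 + 4·28.92 = 190.18, giving q_1* = 2.7868 and q_2* = 2.2295.
Utility at the optimum: U(2.7868, 2.2295) = 11.1473.

V = 11.1473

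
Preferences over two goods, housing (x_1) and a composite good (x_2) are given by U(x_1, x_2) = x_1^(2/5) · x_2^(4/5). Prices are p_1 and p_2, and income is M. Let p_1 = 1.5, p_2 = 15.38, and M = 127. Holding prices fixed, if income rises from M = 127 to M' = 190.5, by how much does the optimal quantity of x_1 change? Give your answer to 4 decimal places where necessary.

Δx_1* = 14.1111

Demand: x_1*(p_1,p_2,M) = 1/3·M/p_1 and x_2* = 2/3·M/p_2.
At p_1=1.5, p_2=15.38, M=127: x_1* = 1/3·127/1.5 = 28.2222.
At M' = 190.5: x_1* = 42.3333. Change: 42.3333 − 28.2222 = 14.1111.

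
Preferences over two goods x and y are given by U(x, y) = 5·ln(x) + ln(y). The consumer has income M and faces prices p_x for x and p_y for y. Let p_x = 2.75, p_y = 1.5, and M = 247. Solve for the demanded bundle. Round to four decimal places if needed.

x* = 74.8485, y* = 27.4444

MU_x/MU_y = (5·y)/(x); tangency sets this equal to p_x/p_y.
Rearranging, p_y·y = (1/5)·p_x·x. Substituting into the budget gives p_x·x·(1 + (1/5)) = M.
Demand: x*(p_x,p_y,M) = 5/6·M/p_x and y* = 1/6·M/p_y.
At p_x=2.75, p_y=1.5, M=247: x* = 5/6·247/2.75 = 74.8485, y* = 27.4444.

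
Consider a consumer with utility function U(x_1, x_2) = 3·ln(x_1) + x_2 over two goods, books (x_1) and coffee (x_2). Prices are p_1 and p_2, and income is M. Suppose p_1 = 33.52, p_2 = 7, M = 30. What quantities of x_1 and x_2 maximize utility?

x_1* = 0.6265, x_2* = 1.2857

MU_x_1 = 3/x_1, MU_x_2 = 1. Tangency: 3/x_1 = p_1/p_2.
So x_1*(p_1,p_2) = 3·p_2/p_1, independent of income; and x_2* = (M − 3·p_2)/p_2.
At the given prices: x_1* = 3·7/33.52 = 0.6265, and x_2* = 1.2857.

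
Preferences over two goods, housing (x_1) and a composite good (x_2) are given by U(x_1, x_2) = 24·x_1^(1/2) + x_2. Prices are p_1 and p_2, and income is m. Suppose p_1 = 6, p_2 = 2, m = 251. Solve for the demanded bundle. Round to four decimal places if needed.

Plugging in: x_1* = (12·2/6)² = 16, x_2* = 77.5.

x_1* = 16, x_2* = 77.5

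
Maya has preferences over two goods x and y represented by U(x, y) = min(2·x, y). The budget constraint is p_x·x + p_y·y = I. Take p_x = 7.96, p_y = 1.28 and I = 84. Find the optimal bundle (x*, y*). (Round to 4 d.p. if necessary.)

Leontief preferences: the optimum is at the kink where x/1 = y/2, i.e. y = 2·x.
Budget: p_x·x + p_y·2·x = I, so (p_x + 2·p_y)·x = I.
Demand: x*(p_x,p_y,I) = I/(p_x + 2·p_y), y* = 2·I/(p_x + 2·p_y).
Here 7.96 + 2·1.28 = 10.52, giving x* = 7.9848 and y* = 15.9696.

x* = 7.9848, y* = 15.9696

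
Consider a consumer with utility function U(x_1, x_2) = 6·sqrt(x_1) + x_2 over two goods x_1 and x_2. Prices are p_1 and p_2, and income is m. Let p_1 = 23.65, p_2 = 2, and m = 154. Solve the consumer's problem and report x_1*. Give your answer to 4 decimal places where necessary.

Set MRS = p_1/p_2: 3·x_1^(−1/2) = p_1/p_2.
Thus x_1* = (3·p_2/p_1)² — independent of m — with the rest of income spent on x_2.
Plugging in: x_1* = (3·2/23.65)² = 0.0644.

x_1* = 0.0644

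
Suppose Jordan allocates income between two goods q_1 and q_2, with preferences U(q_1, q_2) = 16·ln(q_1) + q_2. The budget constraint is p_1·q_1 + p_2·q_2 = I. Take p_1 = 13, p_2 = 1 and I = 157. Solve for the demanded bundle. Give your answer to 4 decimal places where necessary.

q_1* = 1.2308, q_2* = 141

Set MRS = p_1/p_2: (16/q_1)/1 = p_1/p_2.
So q_1*(p_1,p_2) = 16·p_2/p_1, independent of income; and q_2* = (I − 16·p_2)/p_2.
At the given prices: q_1* = 16·1/13 = 1.2308, and q_2* = 141.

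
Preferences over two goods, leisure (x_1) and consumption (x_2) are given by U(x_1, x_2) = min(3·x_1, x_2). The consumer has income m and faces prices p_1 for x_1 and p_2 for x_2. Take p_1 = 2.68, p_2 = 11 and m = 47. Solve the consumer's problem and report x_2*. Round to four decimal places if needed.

Leontief preferences: the optimum is at the kink where x_1/1 = x_2/3, i.e. x_2 = 3·x_1.
Budget: p_1·x_1 + p_2·3·x_1 = m, so (p_1 + 3·p_2)·x_1 = m.
Demand: x_1*(p_1,p_2,m) = m/(p_1 + 3·p_2), x_2* = 3·m/(p_1 + 3·p_2).
Here 2.68 + 3·11 = 35.68, giving x_2* = 3.9518.

x_2* = 3.9518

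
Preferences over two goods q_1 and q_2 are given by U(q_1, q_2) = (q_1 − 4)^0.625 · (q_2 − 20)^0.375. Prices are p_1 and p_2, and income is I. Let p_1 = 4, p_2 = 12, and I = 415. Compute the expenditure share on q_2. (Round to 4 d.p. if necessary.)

MRS = (5/3)·(q_2−20)/(q_1−4). Tangency with p_1/p_2 gives q_2−20 = (3/5)·(p_1/p_2)·(q_1−4).
Substituting into the budget: q_1* = 4 + 0.625·(I − 4·p_1 − 20·p_2)/p_1, and q_2* = 20 + 0.375·(…)/p_2.
Discretionary income = 415 − 4·4 − 20·12 = 159; q_1* = 4 + 0.625·159/4 = 28.8438; q_2* = 20 + 0.375·159/12 = 24.9688.
Expenditure on q_2: 12·24.9688 = 299.625; share = 0.722.

share on q_2 = 0.722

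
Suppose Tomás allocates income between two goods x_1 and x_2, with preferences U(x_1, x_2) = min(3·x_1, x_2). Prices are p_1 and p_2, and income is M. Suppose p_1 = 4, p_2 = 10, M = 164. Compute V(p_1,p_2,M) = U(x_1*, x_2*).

Leontief preferences: the optimum is at the kink where x_1/1 = x_2/3, i.e. x_2 = 3·x_1.
Budget: p_1·x_1 + p_2·3·x_1 = M, so (p_1 + 3·p_2)·x_1 = M.
Demand: x_1*(p_1,p_2,M) = M/(p_1 + 3·p_2), x_2* = 3·M/(p_1 + 3·p_2).
Here 4 + 3·10 = 34, giving x_1* = 4.8235 and x_2* = 14.4706.
Utility at the optimum: U(4.8235, 14.4706) = 14.4706.

V = 14.4706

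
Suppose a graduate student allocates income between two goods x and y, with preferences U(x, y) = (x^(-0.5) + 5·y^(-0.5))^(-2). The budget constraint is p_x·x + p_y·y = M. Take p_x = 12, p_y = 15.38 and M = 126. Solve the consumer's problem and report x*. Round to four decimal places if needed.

MRS = MU_x/MU_y = (1/5)·(y/x)^(1.5). Set equal to p_x/p_y.
Solve for the ratio: y/x = [5·p_x/p_y]^(2/3).
With the ratio pinned down, the budget gives x* = M/(p_x + p_y·(y/x)) and y* = (y/x)·x*.
Numerically y/x = 2.478163, so x* = 126/(12 + 15.38·2.478163) = 2.5143.

x* = 2.5143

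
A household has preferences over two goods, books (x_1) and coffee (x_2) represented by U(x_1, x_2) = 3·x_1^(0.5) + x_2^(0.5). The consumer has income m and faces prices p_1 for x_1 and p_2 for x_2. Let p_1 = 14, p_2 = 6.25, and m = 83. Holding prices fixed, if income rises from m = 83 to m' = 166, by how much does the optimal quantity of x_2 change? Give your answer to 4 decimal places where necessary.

Δx_2* = 2.6465

From the CES first-order condition, 3·(x_2/x_1)^(0.5) = p_1/p_2.
Solve for the ratio: x_2/x_1 = [(1/3)·p_1/p_2]^(2).
With the ratio pinned down, the budget gives x_1* = m/(p_1 + p_2·(x_2/x_1)) and x_2* = (x_2/x_1)·x_1*.
Numerically x_2/x_1 = 0.557511, so x_1* = 83/(14 + 6.25·0.557511) = 4.7471 and x_2* = 0.557511·4.7471 = 2.6465.
At m' = 166: x_2* = 5.2931. Change: 5.2931 − 2.6465 = 2.6465.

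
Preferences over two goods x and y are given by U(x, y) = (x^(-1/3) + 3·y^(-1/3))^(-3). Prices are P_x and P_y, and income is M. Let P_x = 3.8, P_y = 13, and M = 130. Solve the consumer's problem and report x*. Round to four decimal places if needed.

x* = 8.3438

MRS = MU_x/MU_y = (1/3)·(y/x)^(4/3). Set equal to P_x/P_y.
Hence y/x = (3·P_x/P_y)^(1/(4/3)), i.e. raised to the 0.75 power.
Substitute y = (y/x)·x into the budget: x* = M/(P_x + P_y·(y/x)).
Numerically y/x = 0.906194, so x* = 130/(3.8 + 13·0.906194) = 8.3438.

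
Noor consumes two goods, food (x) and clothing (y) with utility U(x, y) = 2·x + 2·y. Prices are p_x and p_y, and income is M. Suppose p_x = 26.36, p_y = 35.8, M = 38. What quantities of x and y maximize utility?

x* = 1.4416, y* = 0

Linear utility — the consumer picks whichever good has higher MU/price: 2/26.36 = 0.0759 vs 2/35.8 = 0.0559.
x gives more utility per dollar, so spend all income on x: x* = M/p_x, y* = 0.
Numerically: x* = 1.4416, y* = 0.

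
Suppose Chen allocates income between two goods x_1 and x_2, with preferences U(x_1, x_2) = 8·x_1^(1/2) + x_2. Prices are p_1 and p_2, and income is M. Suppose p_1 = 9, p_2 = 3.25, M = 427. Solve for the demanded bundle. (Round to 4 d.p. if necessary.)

Utility is quasi-linear in x_2; the FOC for x_1 is 4/√x_1 = p_1/p_2.
Solve: √x_1 = 4·p_2/p_1, so x_1*(p_1,p_2) = (4·p_2/p_1)², and x_2* = (M − p_1·x_1*)/p_2.
Plugging in: x_1* = (4·3.25/9)² = 2.0864, x_2* = 125.6068.

x_1* = 2.0864, x_2* = 125.6068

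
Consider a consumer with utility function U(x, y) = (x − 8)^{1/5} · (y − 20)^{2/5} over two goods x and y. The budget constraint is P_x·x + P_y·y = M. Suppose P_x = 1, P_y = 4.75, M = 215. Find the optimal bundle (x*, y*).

x* = 45.3333, y* = 35.7193

MRS = (1/2)·(y−20)/(x−8). Tangency with P_x/P_y gives y−20 = 2·(P_x/P_y)·(x−8).
Substituting into the budget: x* = 8 + 1/3·(M − 8·P_x − 20·P_y)/P_x, and y* = 20 + 2/3·(…)/P_y.
Discretionary income = 215 − 8·1 − 20·4.75 = 112; x* = 8 + 1/3·112/1 = 45.3333; y* = 20 + 2/3·112/4.75 = 35.7193.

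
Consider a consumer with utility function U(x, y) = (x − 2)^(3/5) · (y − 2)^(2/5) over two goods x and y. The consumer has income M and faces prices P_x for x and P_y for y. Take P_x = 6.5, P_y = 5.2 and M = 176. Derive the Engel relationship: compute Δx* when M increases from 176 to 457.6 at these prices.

Δx* = 25.9938

This is Cobb-Douglas in (x−2, y−2): tangency gives 0.6·P_y·(y−2) = 0.4·P_x·(x−2).
Substituting into the budget: x* = 2 + 0.6·(M − 2·P_x − 2·P_y)/P_x, and y* = 2 + 0.4·(…)/P_y.
Discretionary income = 176 − 2·6.5 − 2·5.2 = 152.6; x* = 2 + 0.6·152.6/6.5 = 16.0862.
At M' = 457.6: x* = 42.08. Change: 42.08 − 16.0862 = 25.9938.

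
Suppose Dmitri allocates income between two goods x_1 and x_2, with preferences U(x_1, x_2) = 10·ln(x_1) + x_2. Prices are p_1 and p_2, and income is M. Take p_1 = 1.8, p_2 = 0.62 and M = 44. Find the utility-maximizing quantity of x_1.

MU_x_1 = 10/x_1, MU_x_2 = 1. Tangency: 10/x_1 = p_1/p_2.
So x_1*(p_1,p_2) = 10·p_2/p_1, independent of income; and x_2* = (M − 10·p_2)/p_2.
At the given prices: x_1* = 10·0.62/1.8 = 3.4444.

x_1* = 3.4444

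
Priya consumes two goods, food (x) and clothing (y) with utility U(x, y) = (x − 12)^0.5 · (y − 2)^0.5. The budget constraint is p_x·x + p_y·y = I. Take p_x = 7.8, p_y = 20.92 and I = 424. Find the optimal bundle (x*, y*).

x* = 30.4974, y* = 8.8967

This is Cobb-Douglas in (x−12, y−2): tangency gives 0.5·p_y·(y−2) = 0.5·p_x·(x−12).
After buying the subsistence bundle (12, 2), a share 0.5 of the remaining income goes to x: x* = 12 + 0.5·(I − 12p_x − 2p_y)/p_x.
Discretionary income = 424 − 12·7.8 − 2·20.92 = 288.56; x* = 12 + 0.5·288.56/7.8 = 30.4974; y* = 2 + 0.5·288.56/20.92 = 8.8967.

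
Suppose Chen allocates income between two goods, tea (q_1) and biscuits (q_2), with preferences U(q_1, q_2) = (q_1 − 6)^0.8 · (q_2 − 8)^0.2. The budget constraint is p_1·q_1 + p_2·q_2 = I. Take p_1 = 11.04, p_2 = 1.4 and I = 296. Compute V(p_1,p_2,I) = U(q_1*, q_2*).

MRS = 4·(q_2−8)/(q_1−6). Tangency with p_1/p_2 gives q_2−8 = (1/4)·(p_1/p_2)·(q_1−6).
Substituting into the budget: q_1* = 6 + 0.8·(I − 6·p_1 − 8·p_2)/p_1, and q_2* = 8 + 0.2·(…)/p_2.
Discretionary income = 296 − 6·11.04 − 8·1.4 = 218.56; q_1* = 6 + 0.8·218.56/11.04 = 21.8377; q_2* = 8 + 0.2·218.56/1.4 = 39.2229.
Utility at the optimum: U(21.8377, 39.2229) = 18.1404.

V = 18.1404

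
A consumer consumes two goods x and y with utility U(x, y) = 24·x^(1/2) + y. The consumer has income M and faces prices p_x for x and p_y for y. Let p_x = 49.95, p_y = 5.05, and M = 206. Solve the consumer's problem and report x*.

x* = 1.4719

Set MRS = p_x/p_y: 12·x^(−1/2) = p_x/p_y.
Solve: √x = 12·p_y/p_x, so x*(p_x,p_y) = (12·p_y/p_x)², and y* = (M − p_x·x*)/p_y.
Plugging in: x* = (12·5.05/49.95)² = 1.4719.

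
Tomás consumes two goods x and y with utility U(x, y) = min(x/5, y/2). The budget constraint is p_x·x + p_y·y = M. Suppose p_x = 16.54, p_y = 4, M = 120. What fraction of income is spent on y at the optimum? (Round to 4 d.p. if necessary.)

Here 5·16.54 + 2·4 = 90.7, giving x* = 6.6152 and y* = 2.6461.
Expenditure on y: 4·2.6461 = 10.5843; share = 0.0882.

share on y = 0.0882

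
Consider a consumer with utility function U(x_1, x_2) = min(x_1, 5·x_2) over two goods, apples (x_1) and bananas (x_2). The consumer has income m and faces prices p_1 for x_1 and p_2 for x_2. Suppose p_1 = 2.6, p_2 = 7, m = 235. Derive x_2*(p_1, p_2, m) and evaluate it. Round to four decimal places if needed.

x_2* = 11.75

Leontief preferences: the optimum is at the kink where x_1/5 = x_2/1, i.e. x_2 = (1/5)·x_1.
Budget: p_1·x_1 + p_2·(1/5)·x_1 = m, so (5·p_1 + p_2)·x_1 = 5·m.
Demand: x_1*(p_1,p_2,m) = 5·m/(5·p_1 + p_2), x_2* = m/(5·p_1 + p_2).
Here 5·2.6 + 7 = 20, giving x_2* = 11.75.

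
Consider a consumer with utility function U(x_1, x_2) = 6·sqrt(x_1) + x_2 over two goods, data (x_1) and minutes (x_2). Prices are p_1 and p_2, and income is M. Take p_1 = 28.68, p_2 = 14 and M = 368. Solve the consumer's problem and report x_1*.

x_1* = 2.1446

Solve: √x_1 = 3·p_2/p_1, so x_1*(p_1,p_2) = (3·p_2/p_1)², and x_2* = (M − p_1·x_1*)/p_2.
Plugging in: x_1* = (3·14/28.68)² = 2.1446.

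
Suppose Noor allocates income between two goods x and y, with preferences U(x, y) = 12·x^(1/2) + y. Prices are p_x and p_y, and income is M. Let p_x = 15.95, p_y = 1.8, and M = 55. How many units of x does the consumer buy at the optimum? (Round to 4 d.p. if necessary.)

x* = 0.4585

MU_x = 6/√x, MU_y = 1. Tangency: 6/√x = p_x/p_y.
Thus x* = (6·p_y/p_x)² — independent of M — with the rest of income spent on y.
Plugging in: x* = (6·1.8/15.95)² = 0.4585.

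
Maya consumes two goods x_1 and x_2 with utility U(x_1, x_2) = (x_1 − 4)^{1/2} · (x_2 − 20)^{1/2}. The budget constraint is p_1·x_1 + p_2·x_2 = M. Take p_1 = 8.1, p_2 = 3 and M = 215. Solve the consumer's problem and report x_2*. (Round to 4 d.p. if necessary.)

MRS = (x_2−20)/(x_1−4). Tangency with p_1/p_2 gives x_2−20 = (p_1/p_2)·(x_1−4).
Substituting into the budget: x_1* = 4 + 0.5·(M − 4·p_1 − 20·p_2)/p_1, and x_2* = 20 + 0.5·(…)/p_2.
Discretionary income = 215 − 4·8.1 − 20·3 = 122.6; x_2* = 20 + 0.5·122.6/3 = 40.4333.

x_2* = 40.4333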